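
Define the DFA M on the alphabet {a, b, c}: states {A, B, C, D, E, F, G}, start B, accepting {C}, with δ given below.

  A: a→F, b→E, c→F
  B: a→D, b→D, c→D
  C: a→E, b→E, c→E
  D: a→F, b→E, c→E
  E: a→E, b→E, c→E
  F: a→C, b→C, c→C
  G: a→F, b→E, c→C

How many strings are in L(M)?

The useful subgraph on states {B, C, D, F} is acyclic, so L(M) is finite; the longest accepting path visits 4 useful states, giving maximum string length 3.
Counting accepting paths from B by length: 9 of length 3. Total 9.

9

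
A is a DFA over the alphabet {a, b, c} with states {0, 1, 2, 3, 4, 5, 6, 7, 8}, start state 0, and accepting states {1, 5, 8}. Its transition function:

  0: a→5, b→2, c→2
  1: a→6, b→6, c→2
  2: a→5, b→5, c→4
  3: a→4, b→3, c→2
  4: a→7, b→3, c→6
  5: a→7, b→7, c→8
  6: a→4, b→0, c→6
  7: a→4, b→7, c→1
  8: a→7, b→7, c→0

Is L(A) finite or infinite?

infinite

State 2 is reachable from the start and can reach an accepting state, and it lies on the cycle 2 → 4 → 3 → 2.
Traversing that cycle any number of times yields accepted strings of unbounded length, so the language is infinite.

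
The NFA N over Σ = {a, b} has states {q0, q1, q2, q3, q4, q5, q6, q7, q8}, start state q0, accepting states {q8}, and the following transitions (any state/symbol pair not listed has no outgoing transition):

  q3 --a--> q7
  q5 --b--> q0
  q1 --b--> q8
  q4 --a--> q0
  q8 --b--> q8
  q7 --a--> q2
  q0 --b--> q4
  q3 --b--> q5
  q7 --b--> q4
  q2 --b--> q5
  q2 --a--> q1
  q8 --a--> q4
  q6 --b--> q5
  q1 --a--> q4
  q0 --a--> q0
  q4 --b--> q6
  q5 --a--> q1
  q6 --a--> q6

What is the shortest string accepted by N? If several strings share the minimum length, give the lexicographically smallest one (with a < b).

bbbab

A breadth-first search from q0 reaches an accepting state first via the path q0 → q4 → q6 → q5 → q1 → q8 on input bbbab.
No string of length < 5 is accepted (BFS exhausts all shorter strings without reaching an accepting state), and bbbab is the lexicographically least accepting string of length 5.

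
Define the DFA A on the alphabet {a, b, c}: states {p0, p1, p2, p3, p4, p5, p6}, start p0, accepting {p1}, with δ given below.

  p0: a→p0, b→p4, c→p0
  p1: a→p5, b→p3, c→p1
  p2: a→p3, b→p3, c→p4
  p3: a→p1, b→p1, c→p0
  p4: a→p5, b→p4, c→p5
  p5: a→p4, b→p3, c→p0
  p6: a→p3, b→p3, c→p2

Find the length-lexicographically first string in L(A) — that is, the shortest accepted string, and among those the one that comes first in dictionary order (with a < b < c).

A breadth-first search from p0 reaches an accepting state first via the path p0 → p4 → p5 → p3 → p1 on input baba.
No string of length < 4 is accepted (BFS exhausts all shorter strings without reaching an accepting state), and baba is the lexicographically least accepting string of length 4.

baba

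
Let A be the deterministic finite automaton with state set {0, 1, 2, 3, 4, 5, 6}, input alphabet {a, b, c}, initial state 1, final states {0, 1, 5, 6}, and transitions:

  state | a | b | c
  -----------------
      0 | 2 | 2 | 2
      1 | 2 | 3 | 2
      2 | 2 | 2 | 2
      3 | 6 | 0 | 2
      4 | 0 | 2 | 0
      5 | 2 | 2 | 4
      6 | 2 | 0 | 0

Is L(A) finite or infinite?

The useful states (reachable from 1 and able to reach an accepting state) are {0, 1, 3, 6}.
Restricted to these states the transition graph has no cycle, so every accepting path has bounded length and L is finite.

finite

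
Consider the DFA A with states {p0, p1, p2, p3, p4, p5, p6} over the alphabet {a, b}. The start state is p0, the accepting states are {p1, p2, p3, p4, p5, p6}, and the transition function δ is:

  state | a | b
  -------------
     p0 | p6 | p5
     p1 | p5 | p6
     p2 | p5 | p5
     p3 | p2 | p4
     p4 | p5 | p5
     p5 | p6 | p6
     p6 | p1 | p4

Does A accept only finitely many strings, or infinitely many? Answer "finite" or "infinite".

State p5 is reachable from the start and can reach an accepting state, and it lies on the cycle p5 → p6 → p1 → p5.
Traversing that cycle any number of times yields accepted strings of unbounded length, so the language is infinite.

infinite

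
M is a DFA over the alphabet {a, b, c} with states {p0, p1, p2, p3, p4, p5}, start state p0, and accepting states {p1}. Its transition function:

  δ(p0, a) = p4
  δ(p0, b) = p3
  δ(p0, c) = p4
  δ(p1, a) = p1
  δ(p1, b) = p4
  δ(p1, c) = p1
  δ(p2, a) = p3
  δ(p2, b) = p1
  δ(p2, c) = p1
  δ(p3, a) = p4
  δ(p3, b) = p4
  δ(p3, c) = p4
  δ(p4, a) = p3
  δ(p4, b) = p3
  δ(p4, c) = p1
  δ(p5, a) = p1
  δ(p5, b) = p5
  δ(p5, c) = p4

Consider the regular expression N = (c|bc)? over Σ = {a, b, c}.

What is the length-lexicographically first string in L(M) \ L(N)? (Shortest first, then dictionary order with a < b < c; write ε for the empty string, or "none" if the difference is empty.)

The string ac is accepted by M but not by N.
No shorter string lies in the difference, and ac is the lexicographically first length-2 string in L(M) \ L(N).

ac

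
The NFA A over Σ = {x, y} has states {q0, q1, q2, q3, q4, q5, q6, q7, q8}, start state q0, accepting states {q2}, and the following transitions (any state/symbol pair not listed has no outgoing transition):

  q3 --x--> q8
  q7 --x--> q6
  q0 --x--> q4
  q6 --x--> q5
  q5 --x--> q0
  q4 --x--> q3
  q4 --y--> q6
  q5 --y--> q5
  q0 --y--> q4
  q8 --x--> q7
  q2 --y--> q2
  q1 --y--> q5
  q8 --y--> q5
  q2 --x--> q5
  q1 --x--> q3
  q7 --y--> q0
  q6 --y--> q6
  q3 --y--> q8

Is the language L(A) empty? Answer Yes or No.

Yes

The states reachable from the start state are {q0, q3, q4, q5, q6, q7, q8}.
None of the accepting states {q2} is reachable, so no string is accepted and L(A) = ∅.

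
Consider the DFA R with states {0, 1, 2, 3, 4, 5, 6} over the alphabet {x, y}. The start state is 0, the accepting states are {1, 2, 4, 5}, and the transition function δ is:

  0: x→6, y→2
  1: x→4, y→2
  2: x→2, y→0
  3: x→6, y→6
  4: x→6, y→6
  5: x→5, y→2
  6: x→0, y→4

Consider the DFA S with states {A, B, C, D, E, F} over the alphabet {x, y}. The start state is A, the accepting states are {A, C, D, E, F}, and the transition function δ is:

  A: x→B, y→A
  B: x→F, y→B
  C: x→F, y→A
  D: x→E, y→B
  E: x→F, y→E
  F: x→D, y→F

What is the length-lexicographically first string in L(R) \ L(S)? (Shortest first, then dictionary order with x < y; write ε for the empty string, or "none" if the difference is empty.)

The string xy is accepted by R but not by S.
No shorter string lies in the difference, and xy is the lexicographically first length-2 string in L(R) \ L(S).

xy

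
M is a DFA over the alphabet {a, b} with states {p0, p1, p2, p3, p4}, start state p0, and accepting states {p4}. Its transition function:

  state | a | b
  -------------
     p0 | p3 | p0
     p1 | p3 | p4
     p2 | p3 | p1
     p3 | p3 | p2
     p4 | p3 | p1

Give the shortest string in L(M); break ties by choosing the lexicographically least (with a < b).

A breadth-first search from p0 reaches an accepting state first via the path p0 → p3 → p2 → p1 → p4 on input abbb.
No string of length < 4 is accepted (BFS exhausts all shorter strings without reaching an accepting state), and abbb is the lexicographically least accepting string of length 4.

abbb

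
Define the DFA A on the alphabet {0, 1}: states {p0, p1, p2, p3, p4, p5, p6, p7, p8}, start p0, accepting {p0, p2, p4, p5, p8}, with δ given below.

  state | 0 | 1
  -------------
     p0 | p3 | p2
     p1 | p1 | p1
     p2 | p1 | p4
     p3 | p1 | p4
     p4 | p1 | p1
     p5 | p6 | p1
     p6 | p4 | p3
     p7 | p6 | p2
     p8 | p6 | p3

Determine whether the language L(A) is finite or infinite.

finite

The useful states (reachable from p0 and able to reach an accepting state) are {p0, p2, p3, p4}.
Restricted to these states the transition graph has no cycle, so every accepting path has bounded length and L is finite.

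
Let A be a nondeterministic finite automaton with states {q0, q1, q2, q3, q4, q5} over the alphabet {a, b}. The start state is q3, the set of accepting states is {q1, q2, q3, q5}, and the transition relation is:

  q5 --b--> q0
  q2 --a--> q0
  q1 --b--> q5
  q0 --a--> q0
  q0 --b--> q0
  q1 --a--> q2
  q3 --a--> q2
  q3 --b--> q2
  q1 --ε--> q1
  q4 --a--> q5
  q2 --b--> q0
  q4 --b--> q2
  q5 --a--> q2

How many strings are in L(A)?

The useful subgraph on states {q2, q3} is acyclic, so L(A) is finite; the longest accepting path visits 2 useful states, giving maximum string length 1.
Counting accepting paths from q3 by length: 1 of length 0, 2 of length 1. Total 3.

3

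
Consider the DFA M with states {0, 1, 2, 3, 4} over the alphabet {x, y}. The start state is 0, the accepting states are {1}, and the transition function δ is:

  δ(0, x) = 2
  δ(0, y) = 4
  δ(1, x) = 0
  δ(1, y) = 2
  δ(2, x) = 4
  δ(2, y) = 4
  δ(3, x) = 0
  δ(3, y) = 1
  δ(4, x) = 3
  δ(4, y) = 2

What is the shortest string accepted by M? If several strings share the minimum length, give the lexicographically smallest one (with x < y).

yxy

A breadth-first search from 0 reaches an accepting state first via the path 0 → 4 → 3 → 1 on input yxy.
No string of length < 3 is accepted (BFS exhausts all shorter strings without reaching an accepting state), and yxy is the lexicographically least accepting string of length 3.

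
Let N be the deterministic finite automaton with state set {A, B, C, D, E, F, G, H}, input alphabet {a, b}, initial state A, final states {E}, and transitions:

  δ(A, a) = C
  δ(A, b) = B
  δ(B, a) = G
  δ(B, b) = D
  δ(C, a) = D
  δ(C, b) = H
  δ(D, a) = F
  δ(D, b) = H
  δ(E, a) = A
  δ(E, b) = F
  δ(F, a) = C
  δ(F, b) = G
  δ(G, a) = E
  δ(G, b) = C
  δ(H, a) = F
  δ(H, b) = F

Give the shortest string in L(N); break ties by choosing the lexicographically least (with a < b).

baa

A breadth-first search from A reaches an accepting state first via the path A → B → G → E on input baa.
No string of length < 3 is accepted (BFS exhausts all shorter strings without reaching an accepting state), and baa is the lexicographically least accepting string of length 3.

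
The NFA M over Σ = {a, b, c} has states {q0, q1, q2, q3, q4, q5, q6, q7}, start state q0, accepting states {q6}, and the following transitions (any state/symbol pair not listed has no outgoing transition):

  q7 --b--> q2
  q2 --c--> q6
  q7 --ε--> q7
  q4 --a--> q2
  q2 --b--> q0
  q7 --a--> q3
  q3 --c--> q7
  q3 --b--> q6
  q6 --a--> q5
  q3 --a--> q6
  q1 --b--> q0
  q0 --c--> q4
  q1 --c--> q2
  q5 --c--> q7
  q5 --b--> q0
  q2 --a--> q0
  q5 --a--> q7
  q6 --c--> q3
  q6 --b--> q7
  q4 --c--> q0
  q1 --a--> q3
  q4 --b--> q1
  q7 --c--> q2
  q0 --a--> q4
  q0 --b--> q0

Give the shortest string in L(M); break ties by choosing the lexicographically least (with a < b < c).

aac

A breadth-first search from q0 reaches an accepting state first via the path q0 → q4 → q2 → q6 on input aac.
No string of length < 3 is accepted (BFS exhausts all shorter strings without reaching an accepting state), and aac is the lexicographically least accepting string of length 3.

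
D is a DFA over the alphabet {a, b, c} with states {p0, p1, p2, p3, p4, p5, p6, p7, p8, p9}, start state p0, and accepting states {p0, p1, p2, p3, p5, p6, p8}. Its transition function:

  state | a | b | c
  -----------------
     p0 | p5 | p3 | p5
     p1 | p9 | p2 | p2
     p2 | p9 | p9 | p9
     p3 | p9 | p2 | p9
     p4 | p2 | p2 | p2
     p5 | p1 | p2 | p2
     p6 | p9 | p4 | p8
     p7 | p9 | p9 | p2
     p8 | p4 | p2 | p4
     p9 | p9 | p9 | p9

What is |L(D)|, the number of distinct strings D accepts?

The useful subgraph on states {p0, p1, p2, p3, p5} is acyclic, so L(D) is finite; the longest accepting path visits 4 useful states, giving maximum string length 3.
Counting accepting paths from p0 by length: 1 of length 0, 3 of length 1, 7 of length 2, 4 of length 3. Total 15.

15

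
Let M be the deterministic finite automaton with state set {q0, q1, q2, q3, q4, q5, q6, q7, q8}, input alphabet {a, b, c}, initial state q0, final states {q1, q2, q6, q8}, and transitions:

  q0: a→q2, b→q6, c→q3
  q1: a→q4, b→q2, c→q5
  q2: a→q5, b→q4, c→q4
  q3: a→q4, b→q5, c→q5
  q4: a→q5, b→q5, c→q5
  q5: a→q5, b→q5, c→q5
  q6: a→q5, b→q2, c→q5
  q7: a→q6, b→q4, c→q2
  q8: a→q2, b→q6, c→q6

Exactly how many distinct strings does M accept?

3

The useful subgraph on states {q0, q2, q6} is acyclic, so L(M) is finite; the longest accepting path visits 3 useful states, giving maximum string length 2.
Counting accepting paths from q0 by length: 2 of length 1, 1 of length 2. Total 3.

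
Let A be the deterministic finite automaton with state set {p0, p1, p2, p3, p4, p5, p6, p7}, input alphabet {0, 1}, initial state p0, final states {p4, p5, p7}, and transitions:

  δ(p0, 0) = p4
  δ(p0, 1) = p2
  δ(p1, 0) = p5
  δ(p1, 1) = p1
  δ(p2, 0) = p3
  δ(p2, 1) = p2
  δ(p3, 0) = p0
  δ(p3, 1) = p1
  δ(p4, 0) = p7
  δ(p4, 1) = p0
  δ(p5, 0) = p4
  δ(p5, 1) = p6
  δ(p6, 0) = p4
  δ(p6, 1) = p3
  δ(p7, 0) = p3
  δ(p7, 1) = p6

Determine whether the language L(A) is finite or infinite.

infinite

State p2 is reachable from the start and can reach an accepting state, and it lies on the cycle p2 → p2.
Traversing that cycle any number of times yields accepted strings of unbounded length, so the language is infinite.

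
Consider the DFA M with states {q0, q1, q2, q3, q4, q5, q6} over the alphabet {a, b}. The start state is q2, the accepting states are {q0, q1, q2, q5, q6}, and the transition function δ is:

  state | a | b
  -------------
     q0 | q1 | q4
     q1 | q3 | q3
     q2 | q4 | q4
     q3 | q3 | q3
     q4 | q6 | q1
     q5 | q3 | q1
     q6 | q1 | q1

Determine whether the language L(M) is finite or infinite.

The useful states (reachable from q2 and able to reach an accepting state) are {q1, q2, q4, q6}.
Restricted to these states the transition graph has no cycle, so every accepting path has bounded length and L is finite.

finite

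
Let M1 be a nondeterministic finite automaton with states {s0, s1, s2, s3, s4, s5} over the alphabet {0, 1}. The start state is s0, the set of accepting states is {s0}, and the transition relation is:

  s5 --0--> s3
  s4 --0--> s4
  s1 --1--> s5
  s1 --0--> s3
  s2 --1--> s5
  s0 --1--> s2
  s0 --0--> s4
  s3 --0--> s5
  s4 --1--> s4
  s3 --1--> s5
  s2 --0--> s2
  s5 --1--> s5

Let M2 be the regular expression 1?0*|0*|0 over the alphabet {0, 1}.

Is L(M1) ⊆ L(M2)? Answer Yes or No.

Converting the expression M2 to a DFA (subset construction, then merging equivalent states) gives the minimal DFA with states {r0, r1, r2}, start state r0, accepting states {r0, r1} and transitions r0: 0→r1, 1→r1; r1: 0→r1, 1→r2; r2: 0→r2, 1→r2.
Exploring the product automaton M1 × M2 from the start pair (s0, r0), following both machines on each input symbol, reaches 6 state pairs: (s0, r0), (s4, r1), (s2, r1), (s4, r2), (s5, r2), (s3, r2).
M1 accepts in {s0} and M2 accepts in {r0, r1}. The reachable pairs whose M1-component is accepting are (s0, r0); in each of them the M2-component is accepting too, so the product for L(M1) \ L(M2) (M1-component accepting, M2-component rejecting) has no reachable accepting pair and the difference is empty.
Hence every string in L(M1) is also in L(M2).

Yes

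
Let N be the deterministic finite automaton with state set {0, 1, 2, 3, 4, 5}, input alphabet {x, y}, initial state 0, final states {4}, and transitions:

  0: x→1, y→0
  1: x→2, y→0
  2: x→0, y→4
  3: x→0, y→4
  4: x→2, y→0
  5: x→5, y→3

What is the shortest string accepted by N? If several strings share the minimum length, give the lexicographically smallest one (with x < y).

A breadth-first search from 0 reaches an accepting state first via the path 0 → 1 → 2 → 4 on input xxy.
No string of length < 3 is accepted (BFS exhausts all shorter strings without reaching an accepting state), and xxy is the lexicographically least accepting string of length 3.

xxy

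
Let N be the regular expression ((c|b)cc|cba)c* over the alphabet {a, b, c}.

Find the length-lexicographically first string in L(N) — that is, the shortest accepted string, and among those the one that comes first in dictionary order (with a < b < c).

By inspection of the expression, no string of length less than 3 matches, and bcc is the lexicographically first match of length 3.

bcc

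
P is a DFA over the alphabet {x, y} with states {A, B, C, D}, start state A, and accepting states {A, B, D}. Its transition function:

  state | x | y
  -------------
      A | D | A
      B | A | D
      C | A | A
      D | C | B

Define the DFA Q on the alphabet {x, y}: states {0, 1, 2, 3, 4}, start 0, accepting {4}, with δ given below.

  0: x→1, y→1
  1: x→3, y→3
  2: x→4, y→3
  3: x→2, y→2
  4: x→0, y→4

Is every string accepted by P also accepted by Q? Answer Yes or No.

No

The empty string ε is in L(P) but not in L(Q).
So L(P) ⊄ L(Q).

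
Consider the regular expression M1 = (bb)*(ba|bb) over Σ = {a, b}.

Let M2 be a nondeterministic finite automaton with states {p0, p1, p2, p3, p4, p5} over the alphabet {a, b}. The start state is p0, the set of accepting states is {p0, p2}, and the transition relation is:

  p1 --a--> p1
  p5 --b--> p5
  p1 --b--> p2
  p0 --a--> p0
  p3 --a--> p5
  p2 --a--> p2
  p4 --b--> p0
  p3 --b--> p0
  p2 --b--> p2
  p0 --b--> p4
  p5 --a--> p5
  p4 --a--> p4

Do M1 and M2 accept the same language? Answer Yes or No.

The string ba is accepted by M1 but rejected by M2.
So L(M1) ≠ L(M2).

No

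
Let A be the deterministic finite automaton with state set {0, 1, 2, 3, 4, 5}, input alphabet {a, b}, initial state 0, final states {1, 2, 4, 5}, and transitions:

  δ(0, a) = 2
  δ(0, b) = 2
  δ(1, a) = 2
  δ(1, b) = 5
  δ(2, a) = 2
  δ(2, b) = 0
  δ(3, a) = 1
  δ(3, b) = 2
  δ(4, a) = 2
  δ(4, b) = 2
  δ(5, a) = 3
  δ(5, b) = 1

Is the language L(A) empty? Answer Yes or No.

The string a is accepted: the run 0 → 2 ends in the accepting state 2.
Since at least one string is accepted, L(A) is not empty.

No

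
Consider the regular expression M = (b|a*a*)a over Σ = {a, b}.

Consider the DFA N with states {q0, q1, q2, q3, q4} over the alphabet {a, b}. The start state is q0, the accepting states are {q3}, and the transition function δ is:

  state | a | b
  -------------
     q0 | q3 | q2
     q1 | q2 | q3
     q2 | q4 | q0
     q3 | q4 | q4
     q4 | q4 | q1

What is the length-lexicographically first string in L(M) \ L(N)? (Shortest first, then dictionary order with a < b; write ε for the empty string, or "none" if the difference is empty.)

aa

The string aa is accepted by M but not by N.
No shorter string lies in the difference, and aa is the lexicographically first length-2 string in L(M) \ L(N).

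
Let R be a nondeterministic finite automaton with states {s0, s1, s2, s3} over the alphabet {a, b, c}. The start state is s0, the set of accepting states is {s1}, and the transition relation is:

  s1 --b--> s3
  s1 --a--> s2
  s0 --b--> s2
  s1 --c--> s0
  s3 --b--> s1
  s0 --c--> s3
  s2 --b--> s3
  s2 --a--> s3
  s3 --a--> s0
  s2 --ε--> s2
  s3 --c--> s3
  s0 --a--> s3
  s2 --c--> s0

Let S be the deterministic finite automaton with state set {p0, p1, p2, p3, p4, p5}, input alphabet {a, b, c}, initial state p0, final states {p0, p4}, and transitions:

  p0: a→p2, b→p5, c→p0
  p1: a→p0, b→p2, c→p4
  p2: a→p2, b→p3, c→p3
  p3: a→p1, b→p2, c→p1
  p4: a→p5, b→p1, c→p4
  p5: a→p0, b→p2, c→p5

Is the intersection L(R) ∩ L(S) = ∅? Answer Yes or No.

Yes

Exploring the product automaton R × S from the start pair (s0, p0), following both machines on each input symbol, reaches 21 state pairs: (s0, p0), (s3, p2), (s2, p5), (s3, p0), (s0, p2), (s1, p3), (s3, p3), (s0, p5), (s1, p5), (s2, p3), (s2, p1), (s0, p1), (s1, p2), (s3, p1), (s2, p2), (s3, p5), (s2, p0), (s0, p4), (s3, p4), (s0, p3), (s1, p1).
R accepts in {s1} and S accepts in {p0, p4}; no reachable pair has both components accepting, so no string drives both machines to acceptance simultaneously and L(R) ∩ L(S) = ∅.
So no string is accepted by both, and the intersection is empty.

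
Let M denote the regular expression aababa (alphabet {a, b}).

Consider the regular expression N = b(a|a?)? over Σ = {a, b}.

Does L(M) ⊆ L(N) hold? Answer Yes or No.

The string aababa is in L(M) but not in L(N).
So L(M) ⊄ L(N).

No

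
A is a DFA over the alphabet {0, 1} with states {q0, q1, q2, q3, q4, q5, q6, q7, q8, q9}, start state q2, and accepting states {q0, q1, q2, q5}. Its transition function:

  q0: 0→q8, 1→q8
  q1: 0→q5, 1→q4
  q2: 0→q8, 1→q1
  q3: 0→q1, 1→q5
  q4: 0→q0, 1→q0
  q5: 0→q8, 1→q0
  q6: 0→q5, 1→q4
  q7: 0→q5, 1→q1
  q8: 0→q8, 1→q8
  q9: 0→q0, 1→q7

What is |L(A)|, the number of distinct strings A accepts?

The useful subgraph on states {q0, q1, q2, q4, q5} is acyclic, so L(A) is finite; the longest accepting path visits 4 useful states, giving maximum string length 3.
Counting accepting paths from q2 by length: 1 of length 0, 1 of length 1, 1 of length 2, 3 of length 3. Total 6.

6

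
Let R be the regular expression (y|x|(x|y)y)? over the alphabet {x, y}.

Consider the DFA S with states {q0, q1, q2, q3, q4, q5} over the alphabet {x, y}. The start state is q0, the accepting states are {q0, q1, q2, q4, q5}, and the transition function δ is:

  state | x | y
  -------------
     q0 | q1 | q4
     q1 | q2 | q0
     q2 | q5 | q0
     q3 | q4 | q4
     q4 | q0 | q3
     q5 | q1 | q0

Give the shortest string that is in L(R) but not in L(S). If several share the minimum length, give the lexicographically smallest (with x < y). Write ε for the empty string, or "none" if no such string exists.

yy

The string yy is accepted by R but not by S.
No shorter string lies in the difference, and yy is the lexicographically first length-2 string in L(R) \ L(S).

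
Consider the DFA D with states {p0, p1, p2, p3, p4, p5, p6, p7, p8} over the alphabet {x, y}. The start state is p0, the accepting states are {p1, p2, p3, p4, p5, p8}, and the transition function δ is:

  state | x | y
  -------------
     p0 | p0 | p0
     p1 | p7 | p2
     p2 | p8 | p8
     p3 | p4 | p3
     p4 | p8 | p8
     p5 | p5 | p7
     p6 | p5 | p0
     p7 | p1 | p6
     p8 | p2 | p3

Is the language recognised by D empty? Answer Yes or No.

Yes

The states reachable from the start state are {p0}.
None of the accepting states {p1, p2, p3, p4, p5, p8} is reachable, so no string is accepted and L(D) = ∅.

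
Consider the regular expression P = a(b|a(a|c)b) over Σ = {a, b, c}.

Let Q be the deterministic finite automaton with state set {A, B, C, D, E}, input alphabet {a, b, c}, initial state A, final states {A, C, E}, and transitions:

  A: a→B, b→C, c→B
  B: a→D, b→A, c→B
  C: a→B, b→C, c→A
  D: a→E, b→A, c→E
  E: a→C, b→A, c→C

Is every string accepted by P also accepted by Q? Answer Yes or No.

Yes

Converting the expression P to a DFA (subset construction, then merging equivalent states) gives the minimal DFA with states {p0, p1, p2, p3, p4, p5}, start state p0, accepting states {p4} and transitions p0: a→p1, b→p2, c→p2; p1: a→p3, b→p4, c→p2; p2: a→p2, b→p2, c→p2; p3: a→p5, b→p2, c→p5; p4: a→p2, b→p2, c→p2; p5: a→p2, b→p4, c→p2.
Exploring the product automaton P × Q from the start pair (p0, A), following both machines on each input symbol, reaches 10 state pairs: (p0, A), (p1, B), (p2, C), (p2, B), (p3, D), (p4, A), (p2, A), (p2, D), (p5, E), (p2, E).
P accepts in {p4} and Q accepts in {A, C, E}. The reachable pairs whose P-component is accepting are (p4, A); in each of them the Q-component is accepting too, so the product for L(P) \ L(Q) (P-component accepting, Q-component rejecting) has no reachable accepting pair and the difference is empty.
Hence every string in L(P) is also in L(Q).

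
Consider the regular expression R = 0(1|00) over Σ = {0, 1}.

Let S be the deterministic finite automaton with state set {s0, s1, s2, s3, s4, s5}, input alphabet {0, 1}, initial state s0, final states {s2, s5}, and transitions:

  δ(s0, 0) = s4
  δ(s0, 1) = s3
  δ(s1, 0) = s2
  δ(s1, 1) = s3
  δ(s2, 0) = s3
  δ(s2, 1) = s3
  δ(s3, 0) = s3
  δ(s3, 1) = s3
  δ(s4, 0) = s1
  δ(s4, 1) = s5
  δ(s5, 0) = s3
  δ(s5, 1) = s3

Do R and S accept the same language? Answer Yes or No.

Yes

Converting the expression R to a DFA (subset construction, then merging equivalent states) gives the minimal DFA with states {r0, r1, r2, r3, r4}, start state r0, accepting states {r4} and transitions r0: 0→r1, 1→r2; r1: 0→r3, 1→r4; r2: 0→r2, 1→r2; r3: 0→r4, 1→r2; r4: 0→r2, 1→r2.
Exploring the product automaton R × S from the start pair (r0, s0), following both machines on each input symbol, reaches 6 state pairs: (r0, s0), (r1, s4), (r2, s3), (r3, s1), (r4, s5), (r4, s2).
R accepts in {r4} and S accepts in {s2, s5}. In every reachable pair the two components are either both accepting — (r4, s5), (r4, s2) — or both non-accepting, so no string is accepted by exactly one of the machines: L(R) \ L(S) and L(S) \ L(R) are both empty.
Hence every string is accepted by R iff it is accepted by S, and the two languages coincide.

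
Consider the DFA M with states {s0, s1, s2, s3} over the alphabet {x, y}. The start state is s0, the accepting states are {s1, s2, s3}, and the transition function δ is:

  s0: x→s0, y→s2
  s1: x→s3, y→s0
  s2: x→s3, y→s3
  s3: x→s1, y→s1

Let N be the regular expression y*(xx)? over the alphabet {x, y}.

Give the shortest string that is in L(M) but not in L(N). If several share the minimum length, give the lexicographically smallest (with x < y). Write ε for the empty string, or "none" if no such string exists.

The string xy is accepted by M but not by N.
No shorter string lies in the difference, and xy is the lexicographically first length-2 string in L(M) \ L(N).

xy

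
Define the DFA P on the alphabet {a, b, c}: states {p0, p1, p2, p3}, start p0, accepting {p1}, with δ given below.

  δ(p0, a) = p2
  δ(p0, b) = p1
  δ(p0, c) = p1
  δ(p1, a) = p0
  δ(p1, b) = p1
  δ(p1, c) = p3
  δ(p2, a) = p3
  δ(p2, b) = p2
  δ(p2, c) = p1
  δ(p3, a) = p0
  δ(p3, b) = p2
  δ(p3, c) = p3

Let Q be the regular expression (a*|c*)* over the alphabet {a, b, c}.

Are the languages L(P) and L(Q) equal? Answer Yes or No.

No

The string b is accepted by P but rejected by Q.
So L(P) ≠ L(Q).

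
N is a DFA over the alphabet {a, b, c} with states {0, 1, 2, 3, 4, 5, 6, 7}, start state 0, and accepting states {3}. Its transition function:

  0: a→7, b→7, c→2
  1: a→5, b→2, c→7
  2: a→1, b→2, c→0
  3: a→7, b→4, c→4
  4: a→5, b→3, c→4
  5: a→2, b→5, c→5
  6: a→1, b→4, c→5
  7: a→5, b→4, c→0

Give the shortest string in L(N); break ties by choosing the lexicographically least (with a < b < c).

abb

A breadth-first search from 0 reaches an accepting state first via the path 0 → 7 → 4 → 3 on input abb.
No string of length < 3 is accepted (BFS exhausts all shorter strings without reaching an accepting state), and abb is the lexicographically least accepting string of length 3.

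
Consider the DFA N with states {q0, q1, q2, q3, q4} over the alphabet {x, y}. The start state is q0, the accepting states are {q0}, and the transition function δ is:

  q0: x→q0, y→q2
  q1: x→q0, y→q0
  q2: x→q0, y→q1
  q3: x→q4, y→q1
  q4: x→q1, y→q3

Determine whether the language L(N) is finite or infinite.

State q0 is reachable from the start and can reach an accepting state, and it lies on the cycle q0 → q0.
Traversing that cycle any number of times yields accepted strings of unbounded length, so the language is infinite.

infinite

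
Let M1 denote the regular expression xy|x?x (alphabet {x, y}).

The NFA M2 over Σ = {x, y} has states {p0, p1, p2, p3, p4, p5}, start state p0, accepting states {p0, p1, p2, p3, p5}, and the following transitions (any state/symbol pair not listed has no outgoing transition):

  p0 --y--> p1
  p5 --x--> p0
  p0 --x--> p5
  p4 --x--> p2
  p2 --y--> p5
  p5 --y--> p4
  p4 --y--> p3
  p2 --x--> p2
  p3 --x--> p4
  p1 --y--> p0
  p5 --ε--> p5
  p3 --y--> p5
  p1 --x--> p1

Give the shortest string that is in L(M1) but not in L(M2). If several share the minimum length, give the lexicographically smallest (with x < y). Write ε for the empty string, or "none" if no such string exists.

The string xy is accepted by M1 but not by M2.
No shorter string lies in the difference, and xy is the lexicographically first length-2 string in L(M1) \ L(M2).

xy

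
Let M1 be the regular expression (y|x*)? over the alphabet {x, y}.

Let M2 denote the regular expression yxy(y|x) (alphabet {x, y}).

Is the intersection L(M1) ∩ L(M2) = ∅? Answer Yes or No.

Yes

Converting the expression M1 to a DFA (subset construction, then merging equivalent states) gives the minimal DFA with states {r0, r1, r2, r3}, start state r0, accepting states {r0, r1, r2} and transitions r0: x→r1, y→r2; r1: x→r1, y→r3; r2: x→r3, y→r3; r3: x→r3, y→r3.
Converting the expression M2 to a DFA (subset construction, then merging equivalent states) gives the minimal DFA with states {t0, t1, t2, t3, t4, t5}, start state t0, accepting states {t5} and transitions t0: x→t1, y→t2; t1: x→t1, y→t1; t2: x→t3, y→t1; t3: x→t1, y→t4; t4: x→t5, y→t5; t5: x→t1, y→t1.
Exploring the product automaton M1 × M2 from the start pair (r0, t0), following both machines on each input symbol, reaches 7 state pairs: (r0, t0), (r1, t1), (r2, t2), (r3, t1), (r3, t3), (r3, t4), (r3, t5).
M1 accepts in {r0, r1, r2} and M2 accepts in {t5}; no reachable pair has both components accepting, so no string drives both machines to acceptance simultaneously and L(M1) ∩ L(M2) = ∅.
So no string is accepted by both, and the intersection is empty.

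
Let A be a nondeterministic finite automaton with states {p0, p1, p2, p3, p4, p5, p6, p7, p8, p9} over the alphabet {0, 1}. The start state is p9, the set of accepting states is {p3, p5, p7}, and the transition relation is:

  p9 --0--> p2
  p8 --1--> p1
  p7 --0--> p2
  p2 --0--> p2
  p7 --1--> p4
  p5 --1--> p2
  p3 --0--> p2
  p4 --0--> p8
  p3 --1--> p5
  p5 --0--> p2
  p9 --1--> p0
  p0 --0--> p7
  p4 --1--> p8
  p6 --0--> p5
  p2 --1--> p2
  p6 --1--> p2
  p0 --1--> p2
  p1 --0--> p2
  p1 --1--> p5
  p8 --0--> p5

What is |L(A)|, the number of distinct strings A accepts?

5

The useful subgraph on states {p0, p1, p4, p5, p7, p8, p9} is acyclic, so L(A) is finite; the longest accepting path visits 7 useful states, giving maximum string length 6.
Counting accepting paths from p9 by length: 1 of length 2, 2 of length 5, 2 of length 6. Total 5.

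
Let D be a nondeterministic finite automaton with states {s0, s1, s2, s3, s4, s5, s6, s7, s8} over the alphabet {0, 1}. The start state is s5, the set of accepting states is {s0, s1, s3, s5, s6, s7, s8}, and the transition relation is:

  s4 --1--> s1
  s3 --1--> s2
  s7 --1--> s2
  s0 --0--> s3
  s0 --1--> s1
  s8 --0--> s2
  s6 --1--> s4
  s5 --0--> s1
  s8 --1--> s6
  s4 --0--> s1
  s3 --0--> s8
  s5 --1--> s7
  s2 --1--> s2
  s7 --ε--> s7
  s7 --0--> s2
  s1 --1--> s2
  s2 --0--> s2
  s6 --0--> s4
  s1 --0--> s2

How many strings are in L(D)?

The useful subgraph on states {s1, s5, s7} is acyclic, so L(D) is finite; the longest accepting path visits 2 useful states, giving maximum string length 1.
Counting accepting paths from s5 by length: 1 of length 0, 2 of length 1. Total 3.

3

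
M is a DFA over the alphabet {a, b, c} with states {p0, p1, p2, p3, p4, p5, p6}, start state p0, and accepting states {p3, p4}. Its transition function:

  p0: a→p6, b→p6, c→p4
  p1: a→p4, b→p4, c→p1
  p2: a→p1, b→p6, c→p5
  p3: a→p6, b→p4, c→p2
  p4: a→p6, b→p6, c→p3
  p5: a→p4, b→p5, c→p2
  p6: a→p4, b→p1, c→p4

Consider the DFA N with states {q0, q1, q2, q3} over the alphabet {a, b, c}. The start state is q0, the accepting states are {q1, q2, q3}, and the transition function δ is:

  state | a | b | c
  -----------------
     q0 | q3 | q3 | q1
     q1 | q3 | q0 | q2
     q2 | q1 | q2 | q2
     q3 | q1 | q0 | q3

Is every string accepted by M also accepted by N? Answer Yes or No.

No

The string abcb is in L(M) but not in L(N).
So L(M) ⊄ L(N).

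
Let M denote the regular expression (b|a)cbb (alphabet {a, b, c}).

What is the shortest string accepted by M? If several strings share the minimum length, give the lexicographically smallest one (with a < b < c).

acbb

By inspection of the expression, no string of length less than 4 matches, and acbb is the lexicographically first match of length 4.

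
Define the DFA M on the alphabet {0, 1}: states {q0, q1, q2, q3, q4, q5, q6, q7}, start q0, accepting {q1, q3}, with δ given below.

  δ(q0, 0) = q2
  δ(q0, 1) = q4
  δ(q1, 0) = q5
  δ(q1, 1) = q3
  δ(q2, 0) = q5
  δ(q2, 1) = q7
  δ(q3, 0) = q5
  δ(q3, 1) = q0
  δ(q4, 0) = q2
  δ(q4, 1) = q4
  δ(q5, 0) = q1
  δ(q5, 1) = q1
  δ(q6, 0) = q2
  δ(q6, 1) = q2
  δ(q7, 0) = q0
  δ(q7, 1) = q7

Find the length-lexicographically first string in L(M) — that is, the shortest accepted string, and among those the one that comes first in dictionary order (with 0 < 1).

000

A breadth-first search from q0 reaches an accepting state first via the path q0 → q2 → q5 → q1 on input 000.
No string of length < 3 is accepted (BFS exhausts all shorter strings without reaching an accepting state), and 000 is the lexicographically least accepting string of length 3.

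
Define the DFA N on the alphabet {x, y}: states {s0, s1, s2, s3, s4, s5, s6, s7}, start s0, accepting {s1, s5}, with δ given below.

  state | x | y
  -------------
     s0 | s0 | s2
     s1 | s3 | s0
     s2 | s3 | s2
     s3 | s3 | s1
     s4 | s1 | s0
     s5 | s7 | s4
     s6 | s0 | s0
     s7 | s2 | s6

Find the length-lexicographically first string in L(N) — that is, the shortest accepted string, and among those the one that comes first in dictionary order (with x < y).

yxy

A breadth-first search from s0 reaches an accepting state first via the path s0 → s2 → s3 → s1 on input yxy.
No string of length < 3 is accepted (BFS exhausts all shorter strings without reaching an accepting state), and yxy is the lexicographically least accepting string of length 3.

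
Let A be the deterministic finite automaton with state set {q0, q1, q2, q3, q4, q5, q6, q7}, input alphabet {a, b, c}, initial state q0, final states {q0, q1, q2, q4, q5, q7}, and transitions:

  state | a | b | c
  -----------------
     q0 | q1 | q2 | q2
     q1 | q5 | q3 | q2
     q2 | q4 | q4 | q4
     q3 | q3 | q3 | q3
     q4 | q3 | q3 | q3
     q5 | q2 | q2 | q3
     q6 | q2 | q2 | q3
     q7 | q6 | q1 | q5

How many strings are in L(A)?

23

The useful subgraph on states {q0, q1, q2, q4, q5} is acyclic, so L(A) is finite; the longest accepting path visits 5 useful states, giving maximum string length 4.
Counting accepting paths from q0 by length: 1 of length 0, 3 of length 1, 8 of length 2, 5 of length 3, 6 of length 4. Total 23.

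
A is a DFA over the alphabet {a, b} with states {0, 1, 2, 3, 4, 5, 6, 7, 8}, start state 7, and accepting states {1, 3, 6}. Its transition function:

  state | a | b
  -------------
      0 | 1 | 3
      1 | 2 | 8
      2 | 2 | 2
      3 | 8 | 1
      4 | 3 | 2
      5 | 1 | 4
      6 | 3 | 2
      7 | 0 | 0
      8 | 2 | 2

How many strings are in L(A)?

The useful subgraph on states {0, 1, 3, 7} is acyclic, so L(A) is finite; the longest accepting path visits 4 useful states, giving maximum string length 3.
Counting accepting paths from 7 by length: 4 of length 2, 2 of length 3. Total 6.

6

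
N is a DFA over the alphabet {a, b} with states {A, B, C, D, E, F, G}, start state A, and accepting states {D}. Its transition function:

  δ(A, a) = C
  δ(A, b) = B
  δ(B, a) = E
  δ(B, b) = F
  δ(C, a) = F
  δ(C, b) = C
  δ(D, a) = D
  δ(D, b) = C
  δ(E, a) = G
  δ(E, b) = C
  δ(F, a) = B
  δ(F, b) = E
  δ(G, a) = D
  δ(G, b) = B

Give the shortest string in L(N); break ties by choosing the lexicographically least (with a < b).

baaa

A breadth-first search from A reaches an accepting state first via the path A → B → E → G → D on input baaa.
No string of length < 4 is accepted (BFS exhausts all shorter strings without reaching an accepting state), and baaa is the lexicographically least accepting string of length 4.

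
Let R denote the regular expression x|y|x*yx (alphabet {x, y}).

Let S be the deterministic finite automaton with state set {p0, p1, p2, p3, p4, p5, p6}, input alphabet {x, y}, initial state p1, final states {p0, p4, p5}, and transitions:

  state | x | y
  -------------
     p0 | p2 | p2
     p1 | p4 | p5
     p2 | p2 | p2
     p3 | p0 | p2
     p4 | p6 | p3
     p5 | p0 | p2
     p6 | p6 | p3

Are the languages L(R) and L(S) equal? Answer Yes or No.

Yes

Converting the expression R to a DFA (subset construction, then merging equivalent states) gives the minimal DFA with states {r0, r1, r2, r3, r4, r5, r6}, start state r0, accepting states {r1, r2, r5} and transitions r0: x→r1, y→r2; r1: x→r3, y→r4; r2: x→r5, y→r6; r3: x→r3, y→r4; r4: x→r5, y→r6; r5: x→r6, y→r6; r6: x→r6, y→r6.
Exploring the product automaton R × S from the start pair (r0, p1), following both machines on each input symbol, reaches 7 state pairs: (r0, p1), (r1, p4), (r2, p5), (r3, p6), (r4, p3), (r5, p0), (r6, p2).
R accepts in {r1, r2, r5} and S accepts in {p0, p4, p5}. In every reachable pair the two components are either both accepting — (r1, p4), (r2, p5), (r5, p0) — or both non-accepting, so no string is accepted by exactly one of the machines: L(R) \ L(S) and L(S) \ L(R) are both empty.
Hence every string is accepted by R iff it is accepted by S, and the two languages coincide.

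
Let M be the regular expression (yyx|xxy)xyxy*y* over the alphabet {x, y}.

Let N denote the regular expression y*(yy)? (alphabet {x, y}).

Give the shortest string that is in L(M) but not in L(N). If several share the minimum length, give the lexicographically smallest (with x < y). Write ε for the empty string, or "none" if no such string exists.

xxyxyx

The string xxyxyx is accepted by M but not by N.
No shorter string lies in the difference, and xxyxyx is the lexicographically first length-6 string in L(M) \ L(N).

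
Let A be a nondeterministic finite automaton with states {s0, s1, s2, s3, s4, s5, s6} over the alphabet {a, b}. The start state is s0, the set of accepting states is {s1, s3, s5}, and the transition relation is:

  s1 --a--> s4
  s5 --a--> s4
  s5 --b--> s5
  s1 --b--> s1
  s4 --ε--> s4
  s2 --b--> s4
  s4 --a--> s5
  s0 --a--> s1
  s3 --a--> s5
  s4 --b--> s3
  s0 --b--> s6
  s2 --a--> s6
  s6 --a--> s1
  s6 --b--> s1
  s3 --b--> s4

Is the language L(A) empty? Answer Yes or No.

No

The string a is accepted: the run s0 → s1 ends in the accepting state s1.
Since at least one string is accepted, L(A) is not empty.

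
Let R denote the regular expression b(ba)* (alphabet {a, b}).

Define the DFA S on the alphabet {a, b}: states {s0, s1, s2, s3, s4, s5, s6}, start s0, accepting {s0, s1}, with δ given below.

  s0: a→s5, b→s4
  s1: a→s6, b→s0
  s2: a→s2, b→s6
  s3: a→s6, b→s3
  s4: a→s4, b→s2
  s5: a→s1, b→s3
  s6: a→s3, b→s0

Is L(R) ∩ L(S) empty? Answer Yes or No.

Yes

Converting the expression R to a DFA (subset construction, then merging equivalent states) gives the minimal DFA with states {r0, r1, r2, r3}, start state r0, accepting states {r2} and transitions r0: a→r1, b→r2; r1: a→r1, b→r1; r2: a→r1, b→r3; r3: a→r2, b→r1.
Exploring the product automaton R × S from the start pair (r0, s0), following both machines on each input symbol, reaches 17 state pairs: (r0, s0), (r1, s5), (r2, s4), (r1, s1), (r1, s3), (r1, s4), (r3, s2), (r1, s6), (r1, s0), (r1, s2), (r2, s2), (r3, s6), (r2, s3), (r3, s3), (r2, s6), (r3, s0), (r2, s5).
R accepts in {r2} and S accepts in {s0, s1}; no reachable pair has both components accepting, so no string drives both machines to acceptance simultaneously and L(R) ∩ L(S) = ∅.
So no string is accepted by both, and the intersection is empty.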